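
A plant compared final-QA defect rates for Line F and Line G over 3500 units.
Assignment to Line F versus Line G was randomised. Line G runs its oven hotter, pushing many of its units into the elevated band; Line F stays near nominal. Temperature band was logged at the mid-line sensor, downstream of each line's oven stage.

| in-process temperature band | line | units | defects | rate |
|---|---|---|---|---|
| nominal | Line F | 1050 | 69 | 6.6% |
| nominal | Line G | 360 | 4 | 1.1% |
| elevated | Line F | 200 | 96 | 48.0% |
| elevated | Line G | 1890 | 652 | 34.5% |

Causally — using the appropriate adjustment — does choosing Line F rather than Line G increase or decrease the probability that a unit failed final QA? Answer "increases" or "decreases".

decreases

In-process temperature band lies on the pathway line → in-process temperature band → outcome, so adjusting for it blocks the indirect effect. For the total causal effect of line, use the unadjusted pooled rates.
Pooled: Line F 13.2% vs Line G 29.2%; Line F is lower overall.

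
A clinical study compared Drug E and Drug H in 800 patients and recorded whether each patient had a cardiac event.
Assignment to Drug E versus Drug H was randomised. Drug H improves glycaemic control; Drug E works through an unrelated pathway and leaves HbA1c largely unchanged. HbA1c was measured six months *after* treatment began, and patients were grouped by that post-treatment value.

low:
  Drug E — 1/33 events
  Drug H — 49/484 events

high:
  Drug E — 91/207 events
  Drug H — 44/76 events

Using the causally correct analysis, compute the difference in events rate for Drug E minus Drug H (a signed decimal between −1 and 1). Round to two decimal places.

Drug E is lower inside every HbA1c stratum but Drug H is lower in aggregate. Whether to stratify depends on how HbA1c relates to the drug.
Because the drug influences HbA1c, HbA1c is a post-treatment mediator, not a confounder. Stratifying on it would bias the estimate; the causal effect is the crude pooled difference.
The causal difference is the pooled difference: 0.383 − 0.166 = +0.217.

+0.22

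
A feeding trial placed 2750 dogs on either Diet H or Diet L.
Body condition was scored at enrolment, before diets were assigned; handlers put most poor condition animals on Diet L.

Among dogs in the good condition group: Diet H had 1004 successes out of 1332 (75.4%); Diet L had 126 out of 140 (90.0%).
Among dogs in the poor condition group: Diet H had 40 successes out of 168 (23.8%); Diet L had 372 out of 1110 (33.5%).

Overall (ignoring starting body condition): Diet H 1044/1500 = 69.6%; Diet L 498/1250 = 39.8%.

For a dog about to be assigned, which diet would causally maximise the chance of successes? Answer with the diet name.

Diet L

Nothing the diet does changes starting body condition; the imbalance is an allocation artefact. With starting body condition also predicting the outcome, the pooled figure is confounded, and the within-stratum comparison is the causal one.
Within each level — good condition: 75.4% vs 90.0%; poor condition: 23.8% vs 33.5% — Diet L is higher every time.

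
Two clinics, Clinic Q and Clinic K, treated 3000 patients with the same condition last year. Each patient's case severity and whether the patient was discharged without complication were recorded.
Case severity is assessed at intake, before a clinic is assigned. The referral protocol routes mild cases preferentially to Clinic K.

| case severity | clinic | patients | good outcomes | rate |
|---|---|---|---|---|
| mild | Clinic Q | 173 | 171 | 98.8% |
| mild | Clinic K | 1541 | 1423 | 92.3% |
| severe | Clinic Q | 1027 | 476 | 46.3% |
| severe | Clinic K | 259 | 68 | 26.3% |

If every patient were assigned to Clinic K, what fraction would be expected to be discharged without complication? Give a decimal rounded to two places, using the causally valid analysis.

0.64

The imbalance in case severity arose from how patients were allocated, not from anything the clinic did; and case severity independently affects the outcome. The pooled gap is confounded — condition on case severity.
Standardising Clinic K to the population case severity mix: 0.571·1423/1541 + 0.429·68/259 = 0.640.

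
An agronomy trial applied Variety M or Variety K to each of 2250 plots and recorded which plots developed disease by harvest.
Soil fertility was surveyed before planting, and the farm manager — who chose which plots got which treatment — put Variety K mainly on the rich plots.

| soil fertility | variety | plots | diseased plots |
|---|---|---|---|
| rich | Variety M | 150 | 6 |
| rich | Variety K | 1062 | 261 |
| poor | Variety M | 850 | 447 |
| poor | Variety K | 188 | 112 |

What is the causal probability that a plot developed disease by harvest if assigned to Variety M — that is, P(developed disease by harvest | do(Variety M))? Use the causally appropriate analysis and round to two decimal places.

0.26

Soil fertility is set before the variety has any effect — it is not caused by the variety — and it independently drives the outcome. That makes it a confounder, so the causal comparison is within soil fertility levels.
Standardising Variety M to the population soil fertility mix: 0.539·6/150 + 0.461·447/850 = 0.264.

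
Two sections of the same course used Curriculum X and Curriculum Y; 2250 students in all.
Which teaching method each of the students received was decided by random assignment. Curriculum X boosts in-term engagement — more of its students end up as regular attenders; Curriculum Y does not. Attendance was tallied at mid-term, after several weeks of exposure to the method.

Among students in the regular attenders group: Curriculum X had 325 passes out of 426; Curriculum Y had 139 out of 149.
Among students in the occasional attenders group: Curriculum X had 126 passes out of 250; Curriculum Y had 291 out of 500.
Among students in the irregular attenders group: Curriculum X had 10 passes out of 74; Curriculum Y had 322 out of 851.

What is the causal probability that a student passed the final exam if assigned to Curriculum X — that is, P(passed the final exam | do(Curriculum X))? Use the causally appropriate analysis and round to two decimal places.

0.61

The stratified and pooled comparisons disagree (Curriculum Y wins within each mid-term attendance; Curriculum X wins overall), so the answer turns on the causal role of mid-term attendance.
Mid-term attendance here is a post-treatment variable shaped by the teaching method; conditioning on it would introduce bias rather than remove it. The overall comparison is the causal one.
So P(outcome | do(Curriculum X)) is just the pooled rate for Curriculum X: 461/750 = 0.615.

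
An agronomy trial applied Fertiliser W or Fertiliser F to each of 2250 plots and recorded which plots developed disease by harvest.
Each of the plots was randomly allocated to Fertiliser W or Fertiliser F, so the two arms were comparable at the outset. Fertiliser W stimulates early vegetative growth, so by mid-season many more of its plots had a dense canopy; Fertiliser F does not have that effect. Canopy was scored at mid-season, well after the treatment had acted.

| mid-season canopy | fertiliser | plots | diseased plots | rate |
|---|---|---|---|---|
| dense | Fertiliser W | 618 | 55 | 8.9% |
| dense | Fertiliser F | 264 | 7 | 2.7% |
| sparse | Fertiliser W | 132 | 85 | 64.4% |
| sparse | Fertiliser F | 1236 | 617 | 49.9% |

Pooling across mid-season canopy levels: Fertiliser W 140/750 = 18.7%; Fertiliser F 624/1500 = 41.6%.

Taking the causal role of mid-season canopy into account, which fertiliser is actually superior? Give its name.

Fertiliser W

Mid-season canopy is downstream of the fertiliser. One should not condition on a consequence of treatment, so the overall rates are the right comparison.
Pooled: Fertiliser W 18.7% vs Fertiliser F 41.6%; Fertiliser W is lower overall.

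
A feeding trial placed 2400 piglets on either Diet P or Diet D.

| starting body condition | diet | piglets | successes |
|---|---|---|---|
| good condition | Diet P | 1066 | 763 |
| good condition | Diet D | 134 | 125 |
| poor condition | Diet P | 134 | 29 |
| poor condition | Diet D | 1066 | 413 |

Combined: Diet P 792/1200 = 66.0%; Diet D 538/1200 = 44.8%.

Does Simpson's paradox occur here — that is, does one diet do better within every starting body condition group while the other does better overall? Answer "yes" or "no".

Within each starting body condition level (good condition 71.6% vs 93.3%; poor condition 21.6% vs 38.7%), Diet D has the higher rate every time. Pooled: 66.0% vs 44.8% — Diet P has the higher rate overall. The two comparisons disagree.

yes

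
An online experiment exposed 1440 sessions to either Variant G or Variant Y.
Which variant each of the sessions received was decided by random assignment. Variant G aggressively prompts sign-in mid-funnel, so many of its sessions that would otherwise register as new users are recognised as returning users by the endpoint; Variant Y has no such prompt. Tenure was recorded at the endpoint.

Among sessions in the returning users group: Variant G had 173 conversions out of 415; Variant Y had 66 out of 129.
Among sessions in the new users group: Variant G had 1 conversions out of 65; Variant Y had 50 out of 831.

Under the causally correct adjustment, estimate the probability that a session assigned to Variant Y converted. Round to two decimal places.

The stratified and pooled comparisons disagree (Variant Y wins within each user tenure; Variant G wins overall), so the answer turns on the causal role of user tenure.
Stratifying would compare variants among sessions the variants themselves sorted into user tenure groups — a form of selection on an intermediate. The unconditioned pooled rates give the total causal effect.
So P(outcome | do(Variant Y)) is just the pooled rate for Variant Y: 116/960 = 0.121.

0.12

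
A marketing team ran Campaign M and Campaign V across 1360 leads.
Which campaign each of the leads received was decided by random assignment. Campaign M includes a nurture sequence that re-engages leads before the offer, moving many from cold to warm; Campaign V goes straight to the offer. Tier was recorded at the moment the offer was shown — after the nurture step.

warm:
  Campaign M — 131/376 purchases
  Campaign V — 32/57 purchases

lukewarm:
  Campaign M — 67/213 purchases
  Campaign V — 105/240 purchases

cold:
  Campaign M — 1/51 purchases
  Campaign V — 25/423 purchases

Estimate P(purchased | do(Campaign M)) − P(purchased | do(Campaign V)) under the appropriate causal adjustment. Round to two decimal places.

+0.09

The stratified and pooled comparisons disagree (Campaign V wins within each engagement tier; Campaign M wins overall), so the answer turns on the causal role of engagement tier.
Engagement tier lies on the pathway campaign → engagement tier → outcome, so adjusting for it blocks the indirect effect. For the total causal effect of campaign, use the unadjusted pooled rates.
The causal difference is the pooled difference: 0.311 − 0.225 = +0.086.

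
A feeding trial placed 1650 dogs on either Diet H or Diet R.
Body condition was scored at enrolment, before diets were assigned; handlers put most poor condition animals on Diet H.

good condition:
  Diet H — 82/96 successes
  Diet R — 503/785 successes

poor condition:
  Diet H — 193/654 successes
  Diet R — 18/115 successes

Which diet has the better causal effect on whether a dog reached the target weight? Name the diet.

Diet H

The imbalance in starting body condition arose from how dogs were allocated, not from anything the diet did; and starting body condition independently affects the outcome. The pooled gap is confounded — condition on starting body condition.
Within each level — good condition: 85.4% vs 64.1%; poor condition: 29.5% vs 15.7% — Diet H is higher every time.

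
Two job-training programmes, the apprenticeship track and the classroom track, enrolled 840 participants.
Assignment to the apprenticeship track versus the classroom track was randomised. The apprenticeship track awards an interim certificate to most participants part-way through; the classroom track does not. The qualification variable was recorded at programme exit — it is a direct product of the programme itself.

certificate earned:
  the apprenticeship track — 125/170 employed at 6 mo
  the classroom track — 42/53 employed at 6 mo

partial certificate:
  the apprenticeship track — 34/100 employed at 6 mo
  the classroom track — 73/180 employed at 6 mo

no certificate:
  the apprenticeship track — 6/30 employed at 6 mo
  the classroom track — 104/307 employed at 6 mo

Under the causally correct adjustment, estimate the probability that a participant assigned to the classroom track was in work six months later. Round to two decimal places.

0.41

The qualification attained during the programme-specific comparison favours the classroom track throughout, but the pooled figures favour the apprenticeship track. The question is whether to condition on qualification attained during the programme.
Qualification attained during the programme is recorded after the programme and is itself shifted by it — it sits on the causal path from programme to outcome. Conditioning on a mediator would strip out part of the effect we want; the pooled comparison gives the total causal effect.
So P(outcome | do(the classroom track)) is just the pooled rate for the classroom track: 219/540 = 0.406.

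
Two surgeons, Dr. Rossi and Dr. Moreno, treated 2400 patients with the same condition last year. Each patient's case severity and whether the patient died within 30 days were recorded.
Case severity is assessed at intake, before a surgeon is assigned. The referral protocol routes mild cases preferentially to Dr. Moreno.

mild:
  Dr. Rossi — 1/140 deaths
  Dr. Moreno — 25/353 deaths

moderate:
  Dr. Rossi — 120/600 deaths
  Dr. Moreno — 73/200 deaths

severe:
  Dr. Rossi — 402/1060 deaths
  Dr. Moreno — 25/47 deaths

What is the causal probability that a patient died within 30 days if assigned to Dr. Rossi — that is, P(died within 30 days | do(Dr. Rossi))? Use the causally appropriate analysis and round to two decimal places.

Here case severity is a common cause — it drives both which surgeon a case falls under and the outcome. The crude comparison mixes populations; the stratum-specific rates are the causally relevant ones.
Standardising Dr. Rossi to the population case severity mix: 0.205·1/140 + 0.333·120/600 + 0.461·402/1060 = 0.243.

0.24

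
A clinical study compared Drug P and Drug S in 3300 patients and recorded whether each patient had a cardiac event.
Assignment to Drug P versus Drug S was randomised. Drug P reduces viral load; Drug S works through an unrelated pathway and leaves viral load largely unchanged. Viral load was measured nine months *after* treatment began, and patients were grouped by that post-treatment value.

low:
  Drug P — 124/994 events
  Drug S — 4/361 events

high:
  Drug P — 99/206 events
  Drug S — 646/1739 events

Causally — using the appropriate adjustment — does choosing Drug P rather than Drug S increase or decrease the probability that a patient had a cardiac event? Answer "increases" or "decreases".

The viral load-specific comparison favours Drug S throughout, but the pooled figures favour Drug P. The question is whether to condition on viral load.
Viral load lies on the pathway drug → viral load → outcome, so adjusting for it blocks the indirect effect. For the total causal effect of drug, use the unadjusted pooled rates.
Pooled: Drug P 18.6% vs Drug S 31.0%; Drug P is lower overall.

decreases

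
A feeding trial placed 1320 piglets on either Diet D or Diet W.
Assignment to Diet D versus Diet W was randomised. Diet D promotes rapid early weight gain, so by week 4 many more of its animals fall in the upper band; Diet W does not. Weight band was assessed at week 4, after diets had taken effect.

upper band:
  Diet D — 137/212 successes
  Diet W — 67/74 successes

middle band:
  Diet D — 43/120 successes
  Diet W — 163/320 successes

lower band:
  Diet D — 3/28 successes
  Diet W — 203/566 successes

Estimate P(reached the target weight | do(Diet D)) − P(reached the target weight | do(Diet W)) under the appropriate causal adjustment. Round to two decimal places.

+0.06

The week-4 weight band-specific comparison favours Diet W throughout, but the pooled figures favour Diet D. The question is whether to condition on week-4 weight band.
The distribution of week-4 weight band is itself part of what the diet does — it is an intermediate outcome. Holding it fixed would remove that part of the effect; the total effect is the pooled difference.
The causal difference is the pooled difference: 0.508 − 0.451 = +0.057.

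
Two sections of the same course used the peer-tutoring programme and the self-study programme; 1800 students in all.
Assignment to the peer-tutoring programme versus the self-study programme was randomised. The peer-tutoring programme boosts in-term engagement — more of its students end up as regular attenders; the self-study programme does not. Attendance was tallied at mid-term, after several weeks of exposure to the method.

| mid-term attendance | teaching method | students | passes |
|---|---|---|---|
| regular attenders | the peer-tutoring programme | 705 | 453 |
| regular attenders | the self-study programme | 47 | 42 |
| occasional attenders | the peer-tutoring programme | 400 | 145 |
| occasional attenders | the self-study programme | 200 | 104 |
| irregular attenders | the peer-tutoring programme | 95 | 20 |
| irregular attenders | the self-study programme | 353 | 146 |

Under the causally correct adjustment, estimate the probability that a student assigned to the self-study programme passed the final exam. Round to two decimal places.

0.49

The stratified and pooled comparisons disagree (the self-study programme wins within each mid-term attendance; the peer-tutoring programme wins overall), so the answer turns on the causal role of mid-term attendance.
Mid-term attendance here is a post-treatment variable shaped by the teaching method; conditioning on it would introduce bias rather than remove it. The overall comparison is the causal one.
So P(outcome | do(the self-study programme)) is just the pooled rate for the self-study programme: 292/600 = 0.487.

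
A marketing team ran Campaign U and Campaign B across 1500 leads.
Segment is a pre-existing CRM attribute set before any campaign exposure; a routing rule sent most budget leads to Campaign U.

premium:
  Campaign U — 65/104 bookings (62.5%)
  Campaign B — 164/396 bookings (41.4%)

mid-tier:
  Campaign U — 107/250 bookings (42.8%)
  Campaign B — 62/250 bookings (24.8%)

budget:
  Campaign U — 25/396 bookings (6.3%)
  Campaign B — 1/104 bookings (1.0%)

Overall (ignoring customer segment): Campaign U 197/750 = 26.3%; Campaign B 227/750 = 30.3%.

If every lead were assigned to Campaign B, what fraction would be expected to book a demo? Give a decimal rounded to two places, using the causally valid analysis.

The imbalance in customer segment arose from how leads were allocated, not from anything the campaign did; and customer segment independently affects the outcome. The pooled gap is confounded — condition on customer segment.
Standardising Campaign B to the population customer segment mix: 0.333·164/396 + 0.333·62/250 + 0.333·1/104 = 0.224.

0.22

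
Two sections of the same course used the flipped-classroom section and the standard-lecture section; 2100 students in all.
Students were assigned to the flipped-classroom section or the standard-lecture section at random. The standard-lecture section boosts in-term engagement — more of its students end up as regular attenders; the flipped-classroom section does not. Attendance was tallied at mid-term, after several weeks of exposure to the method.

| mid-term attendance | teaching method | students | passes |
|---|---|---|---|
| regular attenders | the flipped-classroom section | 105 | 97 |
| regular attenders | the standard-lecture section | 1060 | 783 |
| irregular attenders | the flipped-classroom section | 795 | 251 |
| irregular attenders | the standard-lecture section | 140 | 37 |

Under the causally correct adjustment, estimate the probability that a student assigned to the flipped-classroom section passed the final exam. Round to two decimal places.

The mid-term attendance-specific comparison favours the flipped-classroom section throughout, but the pooled figures favour the standard-lecture section. The question is whether to condition on mid-term attendance.
Mid-term attendance lies on the pathway teaching method → mid-term attendance → outcome, so adjusting for it blocks the indirect effect. For the total causal effect of teaching method, use the unadjusted pooled rates.
So P(outcome | do(the flipped-classroom section)) is just the pooled rate for the flipped-classroom section: 348/900 = 0.387.

0.39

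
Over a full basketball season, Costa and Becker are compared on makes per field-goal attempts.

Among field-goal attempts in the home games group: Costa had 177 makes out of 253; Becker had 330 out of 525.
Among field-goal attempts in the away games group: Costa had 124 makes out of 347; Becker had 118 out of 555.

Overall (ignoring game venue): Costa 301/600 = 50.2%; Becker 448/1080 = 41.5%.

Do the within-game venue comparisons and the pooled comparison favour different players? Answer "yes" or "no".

Within each game venue level (home games 70.0% vs 62.9%; away games 35.7% vs 21.3%), Costa has the higher rate every time. Pooled: 50.2% vs 41.5% — Costa has the higher rate overall. They agree.

no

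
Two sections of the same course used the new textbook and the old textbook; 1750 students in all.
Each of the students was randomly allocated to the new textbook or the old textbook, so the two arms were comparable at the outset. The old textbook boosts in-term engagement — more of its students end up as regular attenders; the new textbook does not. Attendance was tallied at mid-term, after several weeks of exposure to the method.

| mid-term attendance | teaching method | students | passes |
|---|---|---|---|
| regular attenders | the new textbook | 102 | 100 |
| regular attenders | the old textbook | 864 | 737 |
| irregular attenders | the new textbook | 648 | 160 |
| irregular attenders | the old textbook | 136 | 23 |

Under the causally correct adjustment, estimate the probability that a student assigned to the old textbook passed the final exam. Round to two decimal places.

Mid-term attendance is downstream of the teaching method. One should not condition on a consequence of treatment, so the overall rates are the right comparison.
So P(outcome | do(the old textbook)) is just the pooled rate for the old textbook: 760/1000 = 0.760.

0.76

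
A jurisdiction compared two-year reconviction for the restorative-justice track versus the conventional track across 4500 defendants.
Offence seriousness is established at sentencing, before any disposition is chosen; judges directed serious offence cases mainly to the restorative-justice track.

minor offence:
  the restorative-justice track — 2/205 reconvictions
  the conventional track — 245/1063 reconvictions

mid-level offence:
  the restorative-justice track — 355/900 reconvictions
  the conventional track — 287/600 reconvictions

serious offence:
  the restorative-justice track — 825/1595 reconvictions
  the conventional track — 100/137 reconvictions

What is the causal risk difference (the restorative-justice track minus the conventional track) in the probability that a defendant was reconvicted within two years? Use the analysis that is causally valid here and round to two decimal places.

The stratified and pooled comparisons disagree (the restorative-justice track wins within each offence seriousness; the conventional track wins overall), so the answer turns on the causal role of offence seriousness.
Offence seriousness is set before the disposition has any effect — it is not caused by the disposition — and it independently drives the outcome. That makes it a confounder, so the causal comparison is within offence seriousness levels.
Adjusting over the population distribution of offence seriousness: 0.282·(0.010−0.230) + 0.333·(0.394−0.478) + 0.385·(0.517−0.730) = -0.172.

-0.17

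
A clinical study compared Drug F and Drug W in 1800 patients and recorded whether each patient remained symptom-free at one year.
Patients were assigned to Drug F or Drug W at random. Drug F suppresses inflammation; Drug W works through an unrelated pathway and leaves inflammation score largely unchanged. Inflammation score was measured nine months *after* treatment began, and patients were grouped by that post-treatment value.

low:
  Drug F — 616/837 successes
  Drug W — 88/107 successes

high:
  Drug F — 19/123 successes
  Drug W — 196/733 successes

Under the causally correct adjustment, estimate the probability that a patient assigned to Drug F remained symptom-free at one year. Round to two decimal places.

The distribution of inflammation score is itself part of what the drug does — it is an intermediate outcome. Holding it fixed would remove that part of the effect; the total effect is the pooled difference.
So P(outcome | do(Drug F)) is just the pooled rate for Drug F: 635/960 = 0.661.

0.66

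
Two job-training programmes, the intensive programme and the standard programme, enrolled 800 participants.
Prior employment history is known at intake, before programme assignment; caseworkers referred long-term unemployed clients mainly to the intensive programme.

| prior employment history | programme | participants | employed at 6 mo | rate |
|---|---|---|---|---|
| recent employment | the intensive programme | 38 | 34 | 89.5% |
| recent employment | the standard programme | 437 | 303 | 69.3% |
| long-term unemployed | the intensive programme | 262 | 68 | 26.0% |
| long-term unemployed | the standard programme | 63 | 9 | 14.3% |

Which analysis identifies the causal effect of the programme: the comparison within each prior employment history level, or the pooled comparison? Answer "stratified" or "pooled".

stratified

Prior employment history differs across programmes for reasons unrelated to any effect of the programme itself, and it separately predicts the outcome — a classic confounder. We must compare within prior employment history levels.
Within each level — recent employment: 89.5% vs 69.3%; long-term unemployed: 26.0% vs 14.3% — the intensive programme is higher every time.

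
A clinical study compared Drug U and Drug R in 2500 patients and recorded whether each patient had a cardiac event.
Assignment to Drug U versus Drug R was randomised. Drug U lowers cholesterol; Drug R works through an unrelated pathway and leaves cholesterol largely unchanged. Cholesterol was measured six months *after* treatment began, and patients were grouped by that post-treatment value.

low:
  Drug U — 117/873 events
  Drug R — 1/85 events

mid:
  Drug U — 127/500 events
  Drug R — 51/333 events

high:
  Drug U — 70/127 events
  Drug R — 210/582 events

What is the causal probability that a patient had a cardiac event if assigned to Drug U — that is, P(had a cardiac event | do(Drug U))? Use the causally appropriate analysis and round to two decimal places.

Within every cholesterol level Drug R has the lower rate, yet pooled Drug U does — Simpson's reversal.
Because the drug influences cholesterol, cholesterol is a post-treatment mediator, not a confounder. Stratifying on it would bias the estimate; the causal effect is the crude pooled difference.
So P(outcome | do(Drug U)) is just the pooled rate for Drug U: 314/1500 = 0.209.

0.21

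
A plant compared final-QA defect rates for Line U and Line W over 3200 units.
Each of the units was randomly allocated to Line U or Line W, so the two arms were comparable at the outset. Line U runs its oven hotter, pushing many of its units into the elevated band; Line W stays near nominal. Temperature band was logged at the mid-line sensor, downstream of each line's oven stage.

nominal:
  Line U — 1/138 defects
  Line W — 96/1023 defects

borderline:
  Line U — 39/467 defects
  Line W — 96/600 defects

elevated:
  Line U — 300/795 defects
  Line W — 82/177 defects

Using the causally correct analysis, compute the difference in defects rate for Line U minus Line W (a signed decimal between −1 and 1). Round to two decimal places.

Within every in-process temperature band level Line U has the lower rate, yet pooled Line W does — Simpson's reversal.
In-process temperature band lies on the pathway line → in-process temperature band → outcome, so adjusting for it blocks the indirect effect. For the total causal effect of line, use the unadjusted pooled rates.
The causal difference is the pooled difference: 0.243 − 0.152 = +0.091.

+0.09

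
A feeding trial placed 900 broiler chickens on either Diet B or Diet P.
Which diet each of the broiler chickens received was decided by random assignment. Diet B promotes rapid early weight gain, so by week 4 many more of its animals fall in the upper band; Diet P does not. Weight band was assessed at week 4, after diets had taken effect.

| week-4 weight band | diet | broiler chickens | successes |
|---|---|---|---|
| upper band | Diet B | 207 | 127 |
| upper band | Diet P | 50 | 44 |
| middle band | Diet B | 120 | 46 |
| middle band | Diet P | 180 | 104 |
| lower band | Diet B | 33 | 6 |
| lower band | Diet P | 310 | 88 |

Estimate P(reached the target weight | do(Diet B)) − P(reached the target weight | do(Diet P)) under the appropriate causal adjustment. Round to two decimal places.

+0.06

Week-4 weight band here is a post-treatment variable shaped by the diet; conditioning on it would introduce bias rather than remove it. The overall comparison is the causal one.
The causal difference is the pooled difference: 0.497 − 0.437 = +0.060.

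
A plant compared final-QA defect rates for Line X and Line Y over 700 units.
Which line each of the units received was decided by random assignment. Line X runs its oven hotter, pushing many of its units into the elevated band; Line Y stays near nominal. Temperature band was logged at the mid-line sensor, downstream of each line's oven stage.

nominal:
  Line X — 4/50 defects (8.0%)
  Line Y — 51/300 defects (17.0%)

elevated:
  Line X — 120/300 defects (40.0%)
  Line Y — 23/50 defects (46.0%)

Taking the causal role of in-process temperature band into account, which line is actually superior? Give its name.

The stratified and pooled comparisons disagree (Line X wins within each in-process temperature band; Line Y wins overall), so the answer turns on the causal role of in-process temperature band.
In-process temperature band lies on the pathway line → in-process temperature band → outcome, so adjusting for it blocks the indirect effect. For the total causal effect of line, use the unadjusted pooled rates.
Pooled: Line X 35.4% vs Line Y 21.1%; Line Y is lower overall.

Line Y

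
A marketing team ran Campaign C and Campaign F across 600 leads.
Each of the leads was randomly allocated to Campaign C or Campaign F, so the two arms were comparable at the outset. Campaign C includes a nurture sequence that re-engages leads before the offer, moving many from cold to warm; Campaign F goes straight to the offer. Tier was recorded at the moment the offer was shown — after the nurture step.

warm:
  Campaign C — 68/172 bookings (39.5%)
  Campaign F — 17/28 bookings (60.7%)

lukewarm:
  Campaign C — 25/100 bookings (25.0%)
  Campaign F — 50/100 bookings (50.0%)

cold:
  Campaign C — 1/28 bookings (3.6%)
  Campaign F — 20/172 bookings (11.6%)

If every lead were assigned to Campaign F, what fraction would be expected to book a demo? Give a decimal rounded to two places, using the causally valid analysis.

Because the campaign influences engagement tier, engagement tier is a post-treatment mediator, not a confounder. Stratifying on it would bias the estimate; the causal effect is the crude pooled difference.
So P(outcome | do(Campaign F)) is just the pooled rate for Campaign F: 87/300 = 0.290.

0.29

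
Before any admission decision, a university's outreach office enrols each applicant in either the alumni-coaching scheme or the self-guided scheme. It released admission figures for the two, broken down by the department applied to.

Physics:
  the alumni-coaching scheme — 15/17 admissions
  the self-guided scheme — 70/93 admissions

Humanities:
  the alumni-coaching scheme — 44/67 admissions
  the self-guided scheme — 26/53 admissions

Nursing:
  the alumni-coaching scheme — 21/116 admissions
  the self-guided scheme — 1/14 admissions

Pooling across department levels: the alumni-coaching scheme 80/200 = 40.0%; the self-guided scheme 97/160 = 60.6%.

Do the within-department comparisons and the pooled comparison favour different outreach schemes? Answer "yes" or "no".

yes

Within each department level (Physics 88.2% vs 75.3%; Humanities 65.7% vs 49.1%; Nursing 18.1% vs 7.1%), the alumni-coaching scheme has the higher rate every time. Pooled: 40.0% vs 60.6% — the self-guided scheme has the higher rate overall. The two comparisons disagree.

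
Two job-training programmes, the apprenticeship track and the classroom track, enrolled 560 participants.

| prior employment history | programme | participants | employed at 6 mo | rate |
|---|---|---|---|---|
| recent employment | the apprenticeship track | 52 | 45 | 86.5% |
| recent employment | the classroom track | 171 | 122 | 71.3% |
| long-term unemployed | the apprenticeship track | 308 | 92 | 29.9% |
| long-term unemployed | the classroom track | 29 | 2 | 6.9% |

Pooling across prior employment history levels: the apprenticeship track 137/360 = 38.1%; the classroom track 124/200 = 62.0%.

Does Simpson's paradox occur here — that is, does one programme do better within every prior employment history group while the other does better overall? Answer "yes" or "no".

Within each prior employment history level (recent employment 86.5% vs 71.3%; long-term unemployed 29.9% vs 6.9%), the apprenticeship track has the higher rate every time. Pooled: 38.1% vs 62.0% — the classroom track has the higher rate overall. The two comparisons disagree.

yes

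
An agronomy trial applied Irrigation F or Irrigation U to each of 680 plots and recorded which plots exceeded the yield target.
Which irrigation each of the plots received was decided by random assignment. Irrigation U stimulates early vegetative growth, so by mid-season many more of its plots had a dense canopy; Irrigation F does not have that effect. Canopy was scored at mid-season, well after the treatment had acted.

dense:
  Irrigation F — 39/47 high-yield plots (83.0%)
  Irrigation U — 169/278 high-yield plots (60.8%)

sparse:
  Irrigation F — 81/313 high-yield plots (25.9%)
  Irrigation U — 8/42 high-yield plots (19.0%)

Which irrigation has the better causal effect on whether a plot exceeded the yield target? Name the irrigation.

Irrigation U

Mid-season canopy here is a post-treatment variable shaped by the irrigation; conditioning on it would introduce bias rather than remove it. The overall comparison is the causal one.
Pooled: Irrigation F 33.3% vs Irrigation U 55.3%; Irrigation U is higher overall.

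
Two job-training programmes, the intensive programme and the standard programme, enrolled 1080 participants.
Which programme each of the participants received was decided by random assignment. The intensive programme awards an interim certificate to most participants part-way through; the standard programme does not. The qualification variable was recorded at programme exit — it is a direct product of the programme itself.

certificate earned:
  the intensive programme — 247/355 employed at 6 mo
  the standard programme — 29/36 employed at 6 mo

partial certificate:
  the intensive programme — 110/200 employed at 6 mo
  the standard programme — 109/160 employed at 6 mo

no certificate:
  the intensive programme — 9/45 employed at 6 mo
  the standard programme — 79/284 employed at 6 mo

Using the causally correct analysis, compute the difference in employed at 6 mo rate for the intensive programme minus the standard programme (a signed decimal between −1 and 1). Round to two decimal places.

Qualification attained during the programme is downstream of the programme. One should not condition on a consequence of treatment, so the overall rates are the right comparison.
The causal difference is the pooled difference: 0.610 − 0.452 = +0.158.

+0.16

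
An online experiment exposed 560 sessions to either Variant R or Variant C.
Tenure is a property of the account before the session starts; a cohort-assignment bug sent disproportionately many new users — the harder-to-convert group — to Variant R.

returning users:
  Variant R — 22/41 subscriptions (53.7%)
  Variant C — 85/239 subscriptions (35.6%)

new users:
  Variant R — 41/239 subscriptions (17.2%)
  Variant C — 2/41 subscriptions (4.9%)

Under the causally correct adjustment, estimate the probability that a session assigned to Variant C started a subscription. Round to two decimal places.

Variant R is higher inside every user tenure stratum but Variant C is higher in aggregate. Whether to stratify depends on how user tenure relates to the variant.
Nothing the variant does changes user tenure; the imbalance is an allocation artefact. With user tenure also predicting the outcome, the pooled figure is confounded, and the within-stratum comparison is the causal one.
Standardising Variant C to the population user tenure mix: 0.500·85/239 + 0.500·2/41 = 0.202.

0.20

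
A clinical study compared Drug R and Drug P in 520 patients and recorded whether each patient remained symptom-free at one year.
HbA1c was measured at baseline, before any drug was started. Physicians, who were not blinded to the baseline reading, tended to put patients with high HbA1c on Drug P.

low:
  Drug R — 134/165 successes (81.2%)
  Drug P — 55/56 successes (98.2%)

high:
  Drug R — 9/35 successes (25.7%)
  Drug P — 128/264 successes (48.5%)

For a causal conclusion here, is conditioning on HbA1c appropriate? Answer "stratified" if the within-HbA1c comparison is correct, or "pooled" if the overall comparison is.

stratified

Within every HbA1c level Drug P has the higher rate, yet pooled Drug R does — Simpson's reversal.
The imbalance in HbA1c arose from how patients were allocated, not from anything the drug did; and HbA1c independently affects the outcome. The pooled gap is confounded — condition on HbA1c.
Within each level — low: 81.2% vs 98.2%; high: 25.7% vs 48.5% — Drug P is higher every time.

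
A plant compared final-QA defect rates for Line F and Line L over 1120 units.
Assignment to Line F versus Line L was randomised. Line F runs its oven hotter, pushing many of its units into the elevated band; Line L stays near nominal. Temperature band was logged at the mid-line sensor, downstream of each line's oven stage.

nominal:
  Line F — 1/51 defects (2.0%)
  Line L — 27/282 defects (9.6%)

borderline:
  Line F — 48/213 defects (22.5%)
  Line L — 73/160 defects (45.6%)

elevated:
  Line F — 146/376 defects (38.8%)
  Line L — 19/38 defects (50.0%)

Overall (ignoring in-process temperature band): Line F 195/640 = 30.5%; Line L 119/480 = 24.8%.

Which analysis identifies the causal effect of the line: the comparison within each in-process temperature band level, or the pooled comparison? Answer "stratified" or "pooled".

pooled

Stratifying would compare lines among units the lines themselves sorted into in-process temperature band groups — a form of selection on an intermediate. The unconditioned pooled rates give the total causal effect.
Pooled: Line F 30.5% vs Line L 24.8%; Line L is lower overall.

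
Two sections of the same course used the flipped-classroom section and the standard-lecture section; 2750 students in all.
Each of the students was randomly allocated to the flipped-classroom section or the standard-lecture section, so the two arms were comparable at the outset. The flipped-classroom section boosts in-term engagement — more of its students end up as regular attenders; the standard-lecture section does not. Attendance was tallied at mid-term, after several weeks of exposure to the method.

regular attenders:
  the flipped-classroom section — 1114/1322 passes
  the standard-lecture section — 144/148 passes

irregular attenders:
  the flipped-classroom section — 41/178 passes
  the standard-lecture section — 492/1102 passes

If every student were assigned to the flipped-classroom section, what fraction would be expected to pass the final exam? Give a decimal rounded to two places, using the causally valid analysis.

0.77

Within every mid-term attendance level the standard-lecture section has the higher rate, yet pooled the flipped-classroom section does — Simpson's reversal.
Mid-term attendance is downstream of the teaching method. One should not condition on a consequence of treatment, so the overall rates are the right comparison.
So P(outcome | do(the flipped-classroom section)) is just the pooled rate for the flipped-classroom section: 1155/1500 = 0.770.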